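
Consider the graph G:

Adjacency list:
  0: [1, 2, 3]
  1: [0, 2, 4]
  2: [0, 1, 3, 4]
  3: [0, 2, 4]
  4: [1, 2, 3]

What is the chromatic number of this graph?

The graph has a maximum clique of size 3 (lower bound on chromatic number).
A valid 3-coloring: {0: 1, 1: 2, 2: 0, 3: 2, 4: 1}.
Chromatic number = 3.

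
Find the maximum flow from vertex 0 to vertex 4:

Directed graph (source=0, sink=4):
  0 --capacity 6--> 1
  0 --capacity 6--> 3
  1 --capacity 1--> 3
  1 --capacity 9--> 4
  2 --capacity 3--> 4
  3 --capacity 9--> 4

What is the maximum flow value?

Computing max flow:
  Flow on (0->1): 6/6
  Flow on (0->3): 6/6
  Flow on (1->4): 6/9
  Flow on (3->4): 6/9
Maximum flow = 12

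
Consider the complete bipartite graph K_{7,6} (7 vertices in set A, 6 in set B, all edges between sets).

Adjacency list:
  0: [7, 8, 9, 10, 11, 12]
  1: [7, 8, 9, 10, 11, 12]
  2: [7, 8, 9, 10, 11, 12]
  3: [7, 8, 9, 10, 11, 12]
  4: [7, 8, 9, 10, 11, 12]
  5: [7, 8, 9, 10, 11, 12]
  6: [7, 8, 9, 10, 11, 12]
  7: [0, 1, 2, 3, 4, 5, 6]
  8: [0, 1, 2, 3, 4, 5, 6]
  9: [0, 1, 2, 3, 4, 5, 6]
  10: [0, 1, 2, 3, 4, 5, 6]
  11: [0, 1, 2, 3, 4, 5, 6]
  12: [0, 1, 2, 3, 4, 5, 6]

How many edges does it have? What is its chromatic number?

K_{7,6} has 7 * 6 = 42 edges.
Bipartite graphs have chromatic number 2 (color each partition differently).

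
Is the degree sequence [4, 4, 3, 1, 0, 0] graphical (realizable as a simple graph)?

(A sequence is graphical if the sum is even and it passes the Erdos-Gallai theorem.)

Sum of degrees = 12. Sum is even but fails Erdos-Gallai. The sequence is NOT graphical.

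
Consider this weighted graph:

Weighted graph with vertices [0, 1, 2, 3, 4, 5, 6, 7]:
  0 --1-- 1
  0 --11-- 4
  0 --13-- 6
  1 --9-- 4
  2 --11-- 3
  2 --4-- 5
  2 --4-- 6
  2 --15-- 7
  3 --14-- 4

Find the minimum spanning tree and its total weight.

Applying Kruskal's algorithm (sort edges by weight, add if no cycle):
  Add (0,1) w=1
  Add (2,5) w=4
  Add (2,6) w=4
  Add (1,4) w=9
  Skip (0,4) w=11 (creates cycle)
  Add (2,3) w=11
  Add (0,6) w=13
  Skip (3,4) w=14 (creates cycle)
  Add (2,7) w=15
MST weight = 57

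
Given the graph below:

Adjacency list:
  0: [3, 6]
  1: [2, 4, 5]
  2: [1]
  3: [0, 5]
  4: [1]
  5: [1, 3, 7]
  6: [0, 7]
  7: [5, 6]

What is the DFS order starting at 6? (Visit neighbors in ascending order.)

DFS from vertex 6 (neighbors processed in ascending order):
Visit order: 6, 0, 3, 5, 1, 2, 4, 7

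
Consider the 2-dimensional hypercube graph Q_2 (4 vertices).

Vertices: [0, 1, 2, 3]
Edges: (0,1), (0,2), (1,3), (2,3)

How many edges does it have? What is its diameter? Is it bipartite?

The 2-dimensional hypercube Q_2 has 4 vertices and each vertex has degree 2.
Total edges = 4 * 2 / 2 = 4.
Diameter = 2 (max Hamming distance between binary labels).
Hypercubes are bipartite (partition by parity of binary representation).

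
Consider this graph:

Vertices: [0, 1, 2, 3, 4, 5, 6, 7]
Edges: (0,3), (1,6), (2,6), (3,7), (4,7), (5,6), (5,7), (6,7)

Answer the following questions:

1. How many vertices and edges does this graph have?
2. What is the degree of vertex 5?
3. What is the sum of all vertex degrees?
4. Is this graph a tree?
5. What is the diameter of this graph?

Count: 8 vertices, 8 edges.
Vertex 5 has neighbors [6, 7], degree = 2.
Handshaking lemma: 2 * 8 = 16.
A tree on 8 vertices has 7 edges. This graph has 8 edges (1 extra). Not a tree.
Diameter (longest shortest path) = 4.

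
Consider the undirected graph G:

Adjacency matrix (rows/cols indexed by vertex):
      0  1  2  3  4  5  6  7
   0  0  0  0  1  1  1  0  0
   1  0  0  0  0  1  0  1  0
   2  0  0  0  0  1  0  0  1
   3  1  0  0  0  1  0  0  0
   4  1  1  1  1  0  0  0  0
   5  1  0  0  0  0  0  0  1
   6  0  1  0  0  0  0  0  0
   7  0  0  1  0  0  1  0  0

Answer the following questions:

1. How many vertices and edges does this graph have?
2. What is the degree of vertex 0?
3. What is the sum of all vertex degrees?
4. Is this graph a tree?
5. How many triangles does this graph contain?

Count: 8 vertices, 9 edges.
Vertex 0 has neighbors [3, 4, 5], degree = 3.
Handshaking lemma: 2 * 9 = 18.
A tree on 8 vertices has 7 edges. This graph has 9 edges (2 extra). Not a tree.
Number of triangles = 1.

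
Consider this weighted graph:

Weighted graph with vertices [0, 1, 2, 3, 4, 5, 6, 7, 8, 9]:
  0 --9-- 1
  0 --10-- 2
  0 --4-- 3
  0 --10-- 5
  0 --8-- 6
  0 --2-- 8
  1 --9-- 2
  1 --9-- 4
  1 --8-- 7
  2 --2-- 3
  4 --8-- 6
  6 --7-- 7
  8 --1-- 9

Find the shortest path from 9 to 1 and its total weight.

Using Dijkstra's algorithm from vertex 9:
Shortest path: 9 -> 8 -> 0 -> 1
Total weight: 1 + 2 + 9 = 12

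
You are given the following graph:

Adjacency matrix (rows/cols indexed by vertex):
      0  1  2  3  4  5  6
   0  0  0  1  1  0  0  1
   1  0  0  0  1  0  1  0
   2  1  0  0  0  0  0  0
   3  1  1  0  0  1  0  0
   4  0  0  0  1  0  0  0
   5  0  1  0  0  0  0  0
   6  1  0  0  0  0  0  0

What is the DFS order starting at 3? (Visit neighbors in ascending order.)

DFS from vertex 3 (neighbors processed in ascending order):
Visit order: 3, 0, 2, 6, 1, 5, 4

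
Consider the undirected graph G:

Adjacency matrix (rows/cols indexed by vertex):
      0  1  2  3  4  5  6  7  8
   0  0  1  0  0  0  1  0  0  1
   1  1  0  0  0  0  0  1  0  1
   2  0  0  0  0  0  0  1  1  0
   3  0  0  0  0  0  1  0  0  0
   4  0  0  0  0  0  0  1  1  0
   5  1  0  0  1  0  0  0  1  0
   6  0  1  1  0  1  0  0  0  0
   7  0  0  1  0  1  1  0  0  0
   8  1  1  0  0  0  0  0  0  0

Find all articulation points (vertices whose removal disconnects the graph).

An articulation point is a vertex whose removal disconnects the graph.
Articulation points: [5]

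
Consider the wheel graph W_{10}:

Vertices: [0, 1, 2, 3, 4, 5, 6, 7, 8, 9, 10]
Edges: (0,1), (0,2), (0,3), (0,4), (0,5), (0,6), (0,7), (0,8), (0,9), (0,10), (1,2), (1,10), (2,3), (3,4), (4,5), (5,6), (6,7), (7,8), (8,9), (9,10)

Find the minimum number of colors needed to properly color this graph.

W_{10} = C_{10} plus a hub adjacent to every cycle vertex.
The outer cycle needs 2 colors (even cycle); the hub is adjacent to all of them so needs a fresh color.
Chromatic number = 2 + 1 = 3.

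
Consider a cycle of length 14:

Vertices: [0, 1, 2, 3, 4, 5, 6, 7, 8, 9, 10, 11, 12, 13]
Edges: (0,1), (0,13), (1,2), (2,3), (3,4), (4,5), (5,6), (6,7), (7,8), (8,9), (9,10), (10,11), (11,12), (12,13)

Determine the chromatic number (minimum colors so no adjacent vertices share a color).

This is an even cycle (C_14). Even cycles are bipartite.
Chromatic number = 2.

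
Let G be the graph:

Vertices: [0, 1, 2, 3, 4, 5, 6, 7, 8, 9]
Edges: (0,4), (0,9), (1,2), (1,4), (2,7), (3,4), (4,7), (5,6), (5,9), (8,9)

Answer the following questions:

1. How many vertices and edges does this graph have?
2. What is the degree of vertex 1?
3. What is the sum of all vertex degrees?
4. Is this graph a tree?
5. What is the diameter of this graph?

Count: 10 vertices, 10 edges.
Vertex 1 has neighbors [2, 4], degree = 2.
Handshaking lemma: 2 * 10 = 20.
A tree on 10 vertices has 9 edges. This graph has 10 edges (1 extra). Not a tree.
Diameter (longest shortest path) = 6.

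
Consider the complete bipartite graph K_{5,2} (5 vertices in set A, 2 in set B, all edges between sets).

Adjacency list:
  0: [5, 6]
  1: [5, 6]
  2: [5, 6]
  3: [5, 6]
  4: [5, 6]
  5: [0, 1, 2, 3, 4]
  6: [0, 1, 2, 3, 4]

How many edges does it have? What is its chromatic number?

K_{5,2} has 5 * 2 = 10 edges.
Bipartite graphs have chromatic number 2 (color each partition differently).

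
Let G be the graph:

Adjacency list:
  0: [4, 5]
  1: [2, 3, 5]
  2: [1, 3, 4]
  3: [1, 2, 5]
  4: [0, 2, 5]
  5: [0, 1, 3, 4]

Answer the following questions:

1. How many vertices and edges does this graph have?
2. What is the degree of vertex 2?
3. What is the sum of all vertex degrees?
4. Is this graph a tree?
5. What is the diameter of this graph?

Count: 6 vertices, 9 edges.
Vertex 2 has neighbors [1, 3, 4], degree = 3.
Handshaking lemma: 2 * 9 = 18.
A tree on 6 vertices has 5 edges. This graph has 9 edges (4 extra). Not a tree.
Diameter (longest shortest path) = 2.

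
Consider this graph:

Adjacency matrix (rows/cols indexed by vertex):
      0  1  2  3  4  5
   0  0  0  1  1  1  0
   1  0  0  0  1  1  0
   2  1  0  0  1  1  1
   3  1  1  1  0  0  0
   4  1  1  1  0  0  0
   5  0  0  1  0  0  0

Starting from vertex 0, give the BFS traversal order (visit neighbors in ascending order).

BFS from vertex 0 (neighbors processed in ascending order):
Visit order: 0, 2, 3, 4, 5, 1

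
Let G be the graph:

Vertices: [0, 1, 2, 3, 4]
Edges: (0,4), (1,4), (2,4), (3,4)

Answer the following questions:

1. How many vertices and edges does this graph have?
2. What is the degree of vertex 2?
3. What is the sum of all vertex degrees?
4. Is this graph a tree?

Count: 5 vertices, 4 edges.
Vertex 2 has neighbors [4], degree = 1.
Handshaking lemma: 2 * 4 = 8.
A graph is a tree iff it is connected and has exactly n-1 edges. This graph is connected (all 5 vertices in one component) and has 5-1 = 4 edges. It is a tree.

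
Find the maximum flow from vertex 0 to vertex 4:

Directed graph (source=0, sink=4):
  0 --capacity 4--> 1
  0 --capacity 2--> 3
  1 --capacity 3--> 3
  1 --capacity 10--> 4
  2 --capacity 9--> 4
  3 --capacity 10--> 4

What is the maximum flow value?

Computing max flow:
  Flow on (0->1): 4/4
  Flow on (0->3): 2/2
  Flow on (1->4): 4/10
  Flow on (3->4): 2/10
Maximum flow = 6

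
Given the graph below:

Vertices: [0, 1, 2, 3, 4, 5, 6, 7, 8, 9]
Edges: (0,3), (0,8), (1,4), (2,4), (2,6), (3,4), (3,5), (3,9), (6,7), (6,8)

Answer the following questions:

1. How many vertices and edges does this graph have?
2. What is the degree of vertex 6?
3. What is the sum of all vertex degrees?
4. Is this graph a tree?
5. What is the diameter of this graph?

Count: 10 vertices, 10 edges.
Vertex 6 has neighbors [2, 7, 8], degree = 3.
Handshaking lemma: 2 * 10 = 20.
A tree on 10 vertices has 9 edges. This graph has 10 edges (1 extra). Not a tree.
Diameter (longest shortest path) = 5.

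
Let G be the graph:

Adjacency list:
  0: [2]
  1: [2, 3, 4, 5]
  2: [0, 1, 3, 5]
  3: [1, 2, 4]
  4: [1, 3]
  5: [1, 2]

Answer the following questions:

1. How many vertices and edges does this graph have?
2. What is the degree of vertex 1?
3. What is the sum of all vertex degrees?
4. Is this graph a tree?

Count: 6 vertices, 8 edges.
Vertex 1 has neighbors [2, 3, 4, 5], degree = 4.
Handshaking lemma: 2 * 8 = 16.
A tree on 6 vertices has 5 edges. This graph has 8 edges (3 extra). Not a tree.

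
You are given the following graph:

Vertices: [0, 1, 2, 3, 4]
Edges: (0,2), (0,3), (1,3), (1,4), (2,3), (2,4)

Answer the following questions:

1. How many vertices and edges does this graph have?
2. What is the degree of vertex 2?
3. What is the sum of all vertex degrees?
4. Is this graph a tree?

Count: 5 vertices, 6 edges.
Vertex 2 has neighbors [0, 3, 4], degree = 3.
Handshaking lemma: 2 * 6 = 12.
A tree on 5 vertices has 4 edges. This graph has 6 edges (2 extra). Not a tree.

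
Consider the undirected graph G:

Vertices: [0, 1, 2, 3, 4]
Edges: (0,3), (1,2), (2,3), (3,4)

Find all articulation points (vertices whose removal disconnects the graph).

An articulation point is a vertex whose removal disconnects the graph.
Articulation points: [2, 3]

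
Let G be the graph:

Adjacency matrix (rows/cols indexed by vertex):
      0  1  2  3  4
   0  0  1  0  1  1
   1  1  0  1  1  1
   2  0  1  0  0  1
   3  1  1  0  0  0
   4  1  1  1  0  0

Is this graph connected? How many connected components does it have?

Checking connectivity: the graph has 1 connected component(s).
All vertices are reachable from each other. The graph IS connected.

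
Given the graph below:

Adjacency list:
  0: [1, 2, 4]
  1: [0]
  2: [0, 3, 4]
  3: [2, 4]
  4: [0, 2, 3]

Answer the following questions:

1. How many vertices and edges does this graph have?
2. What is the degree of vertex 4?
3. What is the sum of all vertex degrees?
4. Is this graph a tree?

Count: 5 vertices, 6 edges.
Vertex 4 has neighbors [0, 2, 3], degree = 3.
Handshaking lemma: 2 * 6 = 12.
A tree on 5 vertices has 4 edges. This graph has 6 edges (2 extra). Not a tree.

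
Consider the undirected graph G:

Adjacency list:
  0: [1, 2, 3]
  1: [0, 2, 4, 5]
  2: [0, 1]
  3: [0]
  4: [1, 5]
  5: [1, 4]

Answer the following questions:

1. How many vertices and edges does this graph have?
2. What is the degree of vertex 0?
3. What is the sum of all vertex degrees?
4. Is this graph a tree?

Count: 6 vertices, 7 edges.
Vertex 0 has neighbors [1, 2, 3], degree = 3.
Handshaking lemma: 2 * 7 = 14.
A tree on 6 vertices has 5 edges. This graph has 7 edges (2 extra). Not a tree.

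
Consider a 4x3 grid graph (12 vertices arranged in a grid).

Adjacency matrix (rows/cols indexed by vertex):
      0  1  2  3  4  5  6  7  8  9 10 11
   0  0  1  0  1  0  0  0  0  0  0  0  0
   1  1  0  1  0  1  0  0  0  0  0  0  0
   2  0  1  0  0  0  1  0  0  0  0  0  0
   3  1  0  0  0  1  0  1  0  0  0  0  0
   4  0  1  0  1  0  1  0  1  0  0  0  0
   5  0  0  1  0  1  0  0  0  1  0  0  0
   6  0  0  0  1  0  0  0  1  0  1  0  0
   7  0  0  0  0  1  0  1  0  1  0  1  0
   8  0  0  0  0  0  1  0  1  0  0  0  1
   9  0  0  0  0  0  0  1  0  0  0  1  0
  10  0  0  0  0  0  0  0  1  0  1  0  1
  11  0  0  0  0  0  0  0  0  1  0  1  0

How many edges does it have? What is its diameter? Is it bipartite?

A 4x3 grid has 9 vertical edges and 8 horizontal edges.
Total edges = 9 + 8 = 17.
Diameter = (4-1) + (3-1) = 5 (corner to opposite corner).
Grid graphs are bipartite (checkerboard coloring).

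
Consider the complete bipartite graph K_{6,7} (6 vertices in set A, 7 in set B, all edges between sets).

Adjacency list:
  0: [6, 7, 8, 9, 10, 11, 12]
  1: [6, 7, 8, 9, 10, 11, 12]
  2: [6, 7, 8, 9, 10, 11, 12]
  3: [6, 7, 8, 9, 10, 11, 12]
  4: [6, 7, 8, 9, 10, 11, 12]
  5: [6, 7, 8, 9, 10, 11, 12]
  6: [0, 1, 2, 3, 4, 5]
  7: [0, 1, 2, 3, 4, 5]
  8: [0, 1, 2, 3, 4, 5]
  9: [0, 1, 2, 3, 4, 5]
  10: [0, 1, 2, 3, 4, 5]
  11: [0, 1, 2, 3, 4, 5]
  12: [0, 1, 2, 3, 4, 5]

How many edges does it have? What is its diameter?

K_{6,7} has 6 * 7 = 42 edges.
Any vertex reaches any opposite-side vertex in 1 step; same-side vertices reach in 2 steps via any opposite-side vertex.
Diameter = 2.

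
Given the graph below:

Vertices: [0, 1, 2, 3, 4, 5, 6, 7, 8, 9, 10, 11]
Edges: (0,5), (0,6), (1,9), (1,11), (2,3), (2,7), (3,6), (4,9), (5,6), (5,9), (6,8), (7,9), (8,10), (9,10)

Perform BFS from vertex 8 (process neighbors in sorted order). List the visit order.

BFS from vertex 8 (neighbors processed in ascending order):
Visit order: 8, 6, 10, 0, 3, 5, 9, 2, 1, 4, 7, 11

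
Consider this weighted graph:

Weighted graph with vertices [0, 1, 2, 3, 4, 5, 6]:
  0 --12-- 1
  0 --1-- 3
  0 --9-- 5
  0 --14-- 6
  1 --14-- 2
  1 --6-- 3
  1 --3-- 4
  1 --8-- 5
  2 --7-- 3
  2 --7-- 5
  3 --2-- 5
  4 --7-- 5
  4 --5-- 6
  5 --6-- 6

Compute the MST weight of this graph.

Applying Kruskal's algorithm (sort edges by weight, add if no cycle):
  Add (0,3) w=1
  Add (3,5) w=2
  Add (1,4) w=3
  Add (4,6) w=5
  Add (1,3) w=6
  Skip (5,6) w=6 (creates cycle)
  Add (2,5) w=7
  Skip (2,3) w=7 (creates cycle)
  Skip (4,5) w=7 (creates cycle)
  Skip (1,5) w=8 (creates cycle)
  Skip (0,5) w=9 (creates cycle)
  Skip (0,1) w=12 (creates cycle)
  Skip (0,6) w=14 (creates cycle)
  Skip (1,2) w=14 (creates cycle)
MST weight = 24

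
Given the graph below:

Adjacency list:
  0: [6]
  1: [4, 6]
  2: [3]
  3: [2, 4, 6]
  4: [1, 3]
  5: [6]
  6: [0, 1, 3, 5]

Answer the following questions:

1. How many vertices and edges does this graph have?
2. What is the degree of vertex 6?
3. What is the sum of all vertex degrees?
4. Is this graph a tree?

Count: 7 vertices, 7 edges.
Vertex 6 has neighbors [0, 1, 3, 5], degree = 4.
Handshaking lemma: 2 * 7 = 14.
A tree on 7 vertices has 6 edges. This graph has 7 edges (1 extra). Not a tree.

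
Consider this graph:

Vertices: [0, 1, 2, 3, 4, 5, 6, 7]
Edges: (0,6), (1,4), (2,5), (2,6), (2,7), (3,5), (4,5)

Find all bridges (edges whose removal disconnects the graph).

A bridge is an edge whose removal increases the number of connected components.
Bridges found: (0,6), (1,4), (2,5), (2,6), (2,7), (3,5), (4,5)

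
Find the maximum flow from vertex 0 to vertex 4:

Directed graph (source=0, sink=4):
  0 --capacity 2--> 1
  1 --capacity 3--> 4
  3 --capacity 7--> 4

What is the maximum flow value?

Computing max flow:
  Flow on (0->1): 2/2
  Flow on (1->4): 2/3
Maximum flow = 2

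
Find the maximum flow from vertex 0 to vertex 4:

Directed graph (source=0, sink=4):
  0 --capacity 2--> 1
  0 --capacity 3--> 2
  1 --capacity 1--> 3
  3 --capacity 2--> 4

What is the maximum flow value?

Computing max flow:
  Flow on (0->1): 1/2
  Flow on (1->3): 1/1
  Flow on (3->4): 1/2
Maximum flow = 1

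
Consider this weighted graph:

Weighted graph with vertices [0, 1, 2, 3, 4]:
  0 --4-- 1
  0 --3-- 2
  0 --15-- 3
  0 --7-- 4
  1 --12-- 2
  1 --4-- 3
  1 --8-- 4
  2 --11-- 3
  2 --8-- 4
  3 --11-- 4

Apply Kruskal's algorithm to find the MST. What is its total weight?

Applying Kruskal's algorithm (sort edges by weight, add if no cycle):
  Add (0,2) w=3
  Add (0,1) w=4
  Add (1,3) w=4
  Add (0,4) w=7
  Skip (1,4) w=8 (creates cycle)
  Skip (2,4) w=8 (creates cycle)
  Skip (2,3) w=11 (creates cycle)
  Skip (3,4) w=11 (creates cycle)
  Skip (1,2) w=12 (creates cycle)
  Skip (0,3) w=15 (creates cycle)
MST weight = 18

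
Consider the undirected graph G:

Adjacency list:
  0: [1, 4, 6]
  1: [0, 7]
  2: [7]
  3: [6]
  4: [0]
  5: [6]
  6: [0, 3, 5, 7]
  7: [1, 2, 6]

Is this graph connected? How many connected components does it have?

Checking connectivity: the graph has 1 connected component(s).
All vertices are reachable from each other. The graph IS connected.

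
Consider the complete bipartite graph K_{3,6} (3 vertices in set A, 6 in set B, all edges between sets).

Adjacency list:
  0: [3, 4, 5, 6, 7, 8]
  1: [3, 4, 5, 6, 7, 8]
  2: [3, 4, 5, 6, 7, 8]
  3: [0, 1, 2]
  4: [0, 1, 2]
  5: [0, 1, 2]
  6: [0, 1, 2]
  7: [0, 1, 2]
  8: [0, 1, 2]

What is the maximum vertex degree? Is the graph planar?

Set-A vertices have degree 6; set-B vertices have degree 3. Maximum degree = max(3,6) = 6.
K_{3,6} contains K_{3,3} as a subgraph (since both sides have >= 3 vertices); by Kuratowski's theorem it is not planar.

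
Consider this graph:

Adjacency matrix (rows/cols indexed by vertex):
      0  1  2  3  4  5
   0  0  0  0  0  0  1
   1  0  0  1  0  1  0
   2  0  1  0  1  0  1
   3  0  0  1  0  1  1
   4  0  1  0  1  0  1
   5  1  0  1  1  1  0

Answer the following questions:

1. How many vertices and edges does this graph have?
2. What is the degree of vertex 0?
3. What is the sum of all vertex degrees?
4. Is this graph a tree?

Count: 6 vertices, 8 edges.
Vertex 0 has neighbors [5], degree = 1.
Handshaking lemma: 2 * 8 = 16.
A tree on 6 vertices has 5 edges. This graph has 8 edges (3 extra). Not a tree.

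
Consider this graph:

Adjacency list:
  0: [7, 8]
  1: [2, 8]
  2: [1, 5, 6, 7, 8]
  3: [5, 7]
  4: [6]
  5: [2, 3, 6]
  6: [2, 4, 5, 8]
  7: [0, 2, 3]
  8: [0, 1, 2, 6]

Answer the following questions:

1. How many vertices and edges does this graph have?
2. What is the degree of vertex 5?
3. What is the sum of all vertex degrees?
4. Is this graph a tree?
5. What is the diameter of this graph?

Count: 9 vertices, 13 edges.
Vertex 5 has neighbors [2, 3, 6], degree = 3.
Handshaking lemma: 2 * 13 = 26.
A tree on 9 vertices has 8 edges. This graph has 13 edges (5 extra). Not a tree.
Diameter (longest shortest path) = 3.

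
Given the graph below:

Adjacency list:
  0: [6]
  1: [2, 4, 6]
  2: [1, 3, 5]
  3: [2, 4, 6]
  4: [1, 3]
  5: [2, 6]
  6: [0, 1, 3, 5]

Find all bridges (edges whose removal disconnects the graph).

A bridge is an edge whose removal increases the number of connected components.
Bridges found: (0,6)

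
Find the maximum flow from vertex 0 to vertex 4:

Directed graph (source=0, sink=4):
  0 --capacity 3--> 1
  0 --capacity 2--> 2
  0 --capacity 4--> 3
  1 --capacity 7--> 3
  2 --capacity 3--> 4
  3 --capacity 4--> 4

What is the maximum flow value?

Computing max flow:
  Flow on (0->2): 2/2
  Flow on (0->3): 4/4
  Flow on (2->4): 2/3
  Flow on (3->4): 4/4
Maximum flow = 6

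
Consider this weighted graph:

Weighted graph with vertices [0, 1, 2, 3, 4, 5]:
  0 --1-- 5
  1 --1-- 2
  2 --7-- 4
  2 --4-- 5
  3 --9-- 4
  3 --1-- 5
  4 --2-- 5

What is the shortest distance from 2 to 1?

Using Dijkstra's algorithm from vertex 2:
Shortest path: 2 -> 1
Total weight: 1 = 1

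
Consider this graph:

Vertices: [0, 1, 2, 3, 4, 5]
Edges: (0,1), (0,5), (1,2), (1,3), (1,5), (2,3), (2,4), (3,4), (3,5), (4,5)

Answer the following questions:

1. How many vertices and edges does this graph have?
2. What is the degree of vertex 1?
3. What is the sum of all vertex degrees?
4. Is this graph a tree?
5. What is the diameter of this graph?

Count: 6 vertices, 10 edges.
Vertex 1 has neighbors [0, 2, 3, 5], degree = 4.
Handshaking lemma: 2 * 10 = 20.
A tree on 6 vertices has 5 edges. This graph has 10 edges (5 extra). Not a tree.
Diameter (longest shortest path) = 2.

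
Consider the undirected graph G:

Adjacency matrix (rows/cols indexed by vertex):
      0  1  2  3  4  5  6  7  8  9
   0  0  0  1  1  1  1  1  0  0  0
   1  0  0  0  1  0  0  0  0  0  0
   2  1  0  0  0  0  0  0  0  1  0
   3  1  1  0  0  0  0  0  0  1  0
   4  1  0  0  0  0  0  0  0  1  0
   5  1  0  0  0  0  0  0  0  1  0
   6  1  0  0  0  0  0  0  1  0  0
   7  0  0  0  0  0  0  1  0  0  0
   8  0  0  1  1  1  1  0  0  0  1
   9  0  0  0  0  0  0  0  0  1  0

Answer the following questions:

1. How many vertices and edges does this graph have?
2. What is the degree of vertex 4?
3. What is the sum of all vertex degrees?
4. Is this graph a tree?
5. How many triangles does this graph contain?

Count: 10 vertices, 12 edges.
Vertex 4 has neighbors [0, 8], degree = 2.
Handshaking lemma: 2 * 12 = 24.
A tree on 10 vertices has 9 edges. This graph has 12 edges (3 extra). Not a tree.
Number of triangles = 0.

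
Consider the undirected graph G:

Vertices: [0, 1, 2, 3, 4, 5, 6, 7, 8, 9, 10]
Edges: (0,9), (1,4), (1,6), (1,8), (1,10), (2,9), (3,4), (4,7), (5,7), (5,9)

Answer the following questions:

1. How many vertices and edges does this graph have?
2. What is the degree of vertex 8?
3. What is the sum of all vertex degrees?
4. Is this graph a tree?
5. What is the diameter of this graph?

Count: 11 vertices, 10 edges.
Vertex 8 has neighbors [1], degree = 1.
Handshaking lemma: 2 * 10 = 20.
A graph is a tree iff it is connected and has exactly n-1 edges. This graph is connected (all 11 vertices in one component) and has 11-1 = 10 edges. It is a tree.
Diameter (longest shortest path) = 6.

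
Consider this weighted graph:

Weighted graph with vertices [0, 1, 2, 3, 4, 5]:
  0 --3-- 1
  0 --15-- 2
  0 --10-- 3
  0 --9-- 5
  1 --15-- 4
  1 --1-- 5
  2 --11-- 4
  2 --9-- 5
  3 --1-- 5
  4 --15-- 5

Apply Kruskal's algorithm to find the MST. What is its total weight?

Applying Kruskal's algorithm (sort edges by weight, add if no cycle):
  Add (1,5) w=1
  Add (3,5) w=1
  Add (0,1) w=3
  Skip (0,5) w=9 (creates cycle)
  Add (2,5) w=9
  Skip (0,3) w=10 (creates cycle)
  Add (2,4) w=11
  Skip (0,2) w=15 (creates cycle)
  Skip (1,4) w=15 (creates cycle)
  Skip (4,5) w=15 (creates cycle)
MST weight = 25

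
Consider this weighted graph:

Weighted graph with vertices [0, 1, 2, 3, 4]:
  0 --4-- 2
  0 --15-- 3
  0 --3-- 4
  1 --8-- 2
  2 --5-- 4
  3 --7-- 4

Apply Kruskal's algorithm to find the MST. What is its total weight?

Applying Kruskal's algorithm (sort edges by weight, add if no cycle):
  Add (0,4) w=3
  Add (0,2) w=4
  Skip (2,4) w=5 (creates cycle)
  Add (3,4) w=7
  Add (1,2) w=8
  Skip (0,3) w=15 (creates cycle)
MST weight = 22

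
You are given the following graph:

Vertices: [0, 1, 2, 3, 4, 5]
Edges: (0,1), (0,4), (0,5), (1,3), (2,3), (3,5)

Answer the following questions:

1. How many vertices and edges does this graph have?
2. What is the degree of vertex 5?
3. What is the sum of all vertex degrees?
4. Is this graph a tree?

Count: 6 vertices, 6 edges.
Vertex 5 has neighbors [0, 3], degree = 2.
Handshaking lemma: 2 * 6 = 12.
A tree on 6 vertices has 5 edges. This graph has 6 edges (1 extra). Not a tree.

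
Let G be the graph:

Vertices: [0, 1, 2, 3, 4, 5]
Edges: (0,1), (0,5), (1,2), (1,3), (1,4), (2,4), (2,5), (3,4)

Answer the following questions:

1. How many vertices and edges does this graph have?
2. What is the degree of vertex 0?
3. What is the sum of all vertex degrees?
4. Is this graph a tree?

Count: 6 vertices, 8 edges.
Vertex 0 has neighbors [1, 5], degree = 2.
Handshaking lemma: 2 * 8 = 16.
A tree on 6 vertices has 5 edges. This graph has 8 edges (3 extra). Not a tree.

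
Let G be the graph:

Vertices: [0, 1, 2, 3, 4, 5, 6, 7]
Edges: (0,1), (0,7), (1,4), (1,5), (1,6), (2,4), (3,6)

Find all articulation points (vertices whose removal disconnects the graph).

An articulation point is a vertex whose removal disconnects the graph.
Articulation points: [0, 1, 4, 6]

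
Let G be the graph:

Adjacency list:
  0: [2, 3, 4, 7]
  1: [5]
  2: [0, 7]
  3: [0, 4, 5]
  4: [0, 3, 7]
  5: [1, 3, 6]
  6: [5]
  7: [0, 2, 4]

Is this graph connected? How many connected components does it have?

Checking connectivity: the graph has 1 connected component(s).
All vertices are reachable from each other. The graph IS connected.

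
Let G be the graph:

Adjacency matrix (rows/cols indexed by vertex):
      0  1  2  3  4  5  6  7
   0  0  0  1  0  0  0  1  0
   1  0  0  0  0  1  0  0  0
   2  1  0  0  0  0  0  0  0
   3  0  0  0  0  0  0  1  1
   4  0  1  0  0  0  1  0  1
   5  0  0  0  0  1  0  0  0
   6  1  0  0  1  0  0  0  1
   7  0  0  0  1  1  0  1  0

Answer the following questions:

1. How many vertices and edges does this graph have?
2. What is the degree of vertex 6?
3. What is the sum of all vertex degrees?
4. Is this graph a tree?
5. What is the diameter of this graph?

Count: 8 vertices, 8 edges.
Vertex 6 has neighbors [0, 3, 7], degree = 3.
Handshaking lemma: 2 * 8 = 16.
A tree on 8 vertices has 7 edges. This graph has 8 edges (1 extra). Not a tree.
Diameter (longest shortest path) = 5.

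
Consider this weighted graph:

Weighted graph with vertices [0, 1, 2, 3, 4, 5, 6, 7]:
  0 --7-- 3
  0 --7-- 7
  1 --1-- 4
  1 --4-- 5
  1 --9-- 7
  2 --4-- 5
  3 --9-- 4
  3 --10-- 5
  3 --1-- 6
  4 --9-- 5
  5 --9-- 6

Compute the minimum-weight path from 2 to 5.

Using Dijkstra's algorithm from vertex 2:
Shortest path: 2 -> 5
Total weight: 4 = 4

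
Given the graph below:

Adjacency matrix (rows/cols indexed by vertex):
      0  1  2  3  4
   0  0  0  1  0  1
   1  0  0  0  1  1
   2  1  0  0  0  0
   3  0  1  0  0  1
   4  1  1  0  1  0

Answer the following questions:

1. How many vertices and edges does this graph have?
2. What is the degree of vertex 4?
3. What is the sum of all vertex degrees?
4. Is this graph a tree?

Count: 5 vertices, 5 edges.
Vertex 4 has neighbors [0, 1, 3], degree = 3.
Handshaking lemma: 2 * 5 = 10.
A tree on 5 vertices has 4 edges. This graph has 5 edges (1 extra). Not a tree.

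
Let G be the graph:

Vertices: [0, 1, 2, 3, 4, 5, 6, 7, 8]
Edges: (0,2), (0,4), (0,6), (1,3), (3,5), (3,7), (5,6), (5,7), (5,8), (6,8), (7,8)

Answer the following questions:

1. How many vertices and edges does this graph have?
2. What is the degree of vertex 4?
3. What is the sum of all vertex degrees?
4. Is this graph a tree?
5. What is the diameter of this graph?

Count: 9 vertices, 11 edges.
Vertex 4 has neighbors [0], degree = 1.
Handshaking lemma: 2 * 11 = 22.
A tree on 9 vertices has 8 edges. This graph has 11 edges (3 extra). Not a tree.
Diameter (longest shortest path) = 5.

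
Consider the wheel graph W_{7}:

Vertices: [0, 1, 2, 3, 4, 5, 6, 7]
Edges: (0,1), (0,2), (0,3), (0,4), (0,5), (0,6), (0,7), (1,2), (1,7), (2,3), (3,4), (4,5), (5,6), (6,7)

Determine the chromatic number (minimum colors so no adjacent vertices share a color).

W_{7} = C_{7} plus a hub adjacent to every cycle vertex.
The outer cycle needs 3 colors (odd cycle); the hub is adjacent to all of them so needs a fresh color.
Chromatic number = 3 + 1 = 4.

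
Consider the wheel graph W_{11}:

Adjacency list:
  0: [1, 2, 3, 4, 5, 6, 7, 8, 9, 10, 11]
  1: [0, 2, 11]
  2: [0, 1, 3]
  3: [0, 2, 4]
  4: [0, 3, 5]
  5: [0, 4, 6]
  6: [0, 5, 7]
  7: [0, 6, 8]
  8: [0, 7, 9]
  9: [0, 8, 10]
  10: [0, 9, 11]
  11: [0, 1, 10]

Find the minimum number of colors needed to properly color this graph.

W_{11} = C_{11} plus a hub adjacent to every cycle vertex.
The outer cycle needs 3 colors (odd cycle); the hub is adjacent to all of them so needs a fresh color.
Chromatic number = 3 + 1 = 4.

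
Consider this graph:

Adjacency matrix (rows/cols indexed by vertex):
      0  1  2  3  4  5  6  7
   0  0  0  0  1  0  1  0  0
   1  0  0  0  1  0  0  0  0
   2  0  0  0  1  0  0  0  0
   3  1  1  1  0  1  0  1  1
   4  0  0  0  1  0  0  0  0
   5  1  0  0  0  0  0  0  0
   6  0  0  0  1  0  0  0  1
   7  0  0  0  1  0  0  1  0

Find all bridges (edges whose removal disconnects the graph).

A bridge is an edge whose removal increases the number of connected components.
Bridges found: (0,3), (0,5), (1,3), (2,3), (3,4)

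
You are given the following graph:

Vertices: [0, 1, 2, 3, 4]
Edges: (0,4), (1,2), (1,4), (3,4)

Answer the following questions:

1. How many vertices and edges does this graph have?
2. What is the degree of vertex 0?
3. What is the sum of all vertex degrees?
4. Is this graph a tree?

Count: 5 vertices, 4 edges.
Vertex 0 has neighbors [4], degree = 1.
Handshaking lemma: 2 * 4 = 8.
A graph is a tree iff it is connected and has exactly n-1 edges. This graph is connected (all 5 vertices in one component) and has 5-1 = 4 edges. It is a tree.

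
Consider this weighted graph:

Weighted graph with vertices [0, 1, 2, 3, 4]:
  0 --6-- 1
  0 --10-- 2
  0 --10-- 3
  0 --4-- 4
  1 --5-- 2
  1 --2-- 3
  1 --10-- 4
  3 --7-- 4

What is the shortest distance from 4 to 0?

Using Dijkstra's algorithm from vertex 4:
Shortest path: 4 -> 0
Total weight: 4 = 4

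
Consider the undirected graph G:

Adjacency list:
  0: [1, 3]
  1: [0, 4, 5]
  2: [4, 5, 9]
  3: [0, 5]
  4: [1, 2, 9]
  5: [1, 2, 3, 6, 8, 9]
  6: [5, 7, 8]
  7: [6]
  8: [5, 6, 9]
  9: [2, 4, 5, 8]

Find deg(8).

Vertex 8 has neighbors [5, 6, 9], so deg(8) = 3.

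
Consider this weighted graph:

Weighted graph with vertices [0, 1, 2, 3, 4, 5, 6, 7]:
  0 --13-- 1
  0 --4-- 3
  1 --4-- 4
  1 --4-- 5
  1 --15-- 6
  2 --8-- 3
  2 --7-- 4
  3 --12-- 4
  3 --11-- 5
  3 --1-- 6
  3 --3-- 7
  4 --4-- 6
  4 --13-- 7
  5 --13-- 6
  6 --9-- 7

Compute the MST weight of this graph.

Applying Kruskal's algorithm (sort edges by weight, add if no cycle):
  Add (3,6) w=1
  Add (3,7) w=3
  Add (0,3) w=4
  Add (1,4) w=4
  Add (1,5) w=4
  Add (4,6) w=4
  Add (2,4) w=7
  Skip (2,3) w=8 (creates cycle)
  Skip (6,7) w=9 (creates cycle)
  Skip (3,5) w=11 (creates cycle)
  Skip (3,4) w=12 (creates cycle)
  Skip (0,1) w=13 (creates cycle)
  Skip (4,7) w=13 (creates cycle)
  Skip (5,6) w=13 (creates cycle)
  Skip (1,6) w=15 (creates cycle)
MST weight = 27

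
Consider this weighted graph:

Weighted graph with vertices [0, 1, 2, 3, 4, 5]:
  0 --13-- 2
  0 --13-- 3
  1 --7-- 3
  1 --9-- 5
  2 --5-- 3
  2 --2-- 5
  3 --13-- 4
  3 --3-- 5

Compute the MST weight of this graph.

Applying Kruskal's algorithm (sort edges by weight, add if no cycle):
  Add (2,5) w=2
  Add (3,5) w=3
  Skip (2,3) w=5 (creates cycle)
  Add (1,3) w=7
  Skip (1,5) w=9 (creates cycle)
  Add (0,3) w=13
  Skip (0,2) w=13 (creates cycle)
  Add (3,4) w=13
MST weight = 38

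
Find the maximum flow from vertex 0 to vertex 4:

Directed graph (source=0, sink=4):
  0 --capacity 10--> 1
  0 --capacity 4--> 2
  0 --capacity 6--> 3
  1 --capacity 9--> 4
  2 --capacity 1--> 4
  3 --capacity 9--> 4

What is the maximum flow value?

Computing max flow:
  Flow on (0->1): 9/10
  Flow on (0->2): 1/4
  Flow on (0->3): 6/6
  Flow on (1->4): 9/9
  Flow on (2->4): 1/1
  Flow on (3->4): 6/9
Maximum flow = 16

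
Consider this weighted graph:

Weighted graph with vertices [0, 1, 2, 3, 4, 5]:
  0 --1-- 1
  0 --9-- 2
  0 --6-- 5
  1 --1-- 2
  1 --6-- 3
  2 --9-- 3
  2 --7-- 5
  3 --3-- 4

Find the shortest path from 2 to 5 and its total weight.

Using Dijkstra's algorithm from vertex 2:
Shortest path: 2 -> 5
Total weight: 7 = 7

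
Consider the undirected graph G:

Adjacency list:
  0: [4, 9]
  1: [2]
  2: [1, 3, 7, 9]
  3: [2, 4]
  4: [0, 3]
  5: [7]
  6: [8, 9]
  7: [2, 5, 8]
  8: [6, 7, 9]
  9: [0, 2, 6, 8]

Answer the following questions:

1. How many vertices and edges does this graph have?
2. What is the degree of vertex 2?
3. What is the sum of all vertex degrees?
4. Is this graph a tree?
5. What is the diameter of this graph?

Count: 10 vertices, 12 edges.
Vertex 2 has neighbors [1, 3, 7, 9], degree = 4.
Handshaking lemma: 2 * 12 = 24.
A tree on 10 vertices has 9 edges. This graph has 12 edges (3 extra). Not a tree.
Diameter (longest shortest path) = 4.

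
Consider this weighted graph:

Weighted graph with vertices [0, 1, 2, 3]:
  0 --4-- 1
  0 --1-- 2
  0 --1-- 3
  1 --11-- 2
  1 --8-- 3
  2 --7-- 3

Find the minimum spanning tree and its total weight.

Applying Kruskal's algorithm (sort edges by weight, add if no cycle):
  Add (0,3) w=1
  Add (0,2) w=1
  Add (0,1) w=4
  Skip (2,3) w=7 (creates cycle)
  Skip (1,3) w=8 (creates cycle)
  Skip (1,2) w=11 (creates cycle)
MST weight = 6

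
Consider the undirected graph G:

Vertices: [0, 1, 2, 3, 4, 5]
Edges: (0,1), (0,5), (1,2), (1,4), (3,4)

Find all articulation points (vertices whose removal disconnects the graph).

An articulation point is a vertex whose removal disconnects the graph.
Articulation points: [0, 1, 4]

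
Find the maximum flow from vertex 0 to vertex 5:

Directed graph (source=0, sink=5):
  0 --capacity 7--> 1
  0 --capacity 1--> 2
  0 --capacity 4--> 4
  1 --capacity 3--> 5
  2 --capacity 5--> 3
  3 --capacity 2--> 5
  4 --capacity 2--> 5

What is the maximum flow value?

Computing max flow:
  Flow on (0->1): 3/7
  Flow on (0->2): 1/1
  Flow on (0->4): 2/4
  Flow on (1->5): 3/3
  Flow on (2->3): 1/5
  Flow on (3->5): 1/2
  Flow on (4->5): 2/2
Maximum flow = 6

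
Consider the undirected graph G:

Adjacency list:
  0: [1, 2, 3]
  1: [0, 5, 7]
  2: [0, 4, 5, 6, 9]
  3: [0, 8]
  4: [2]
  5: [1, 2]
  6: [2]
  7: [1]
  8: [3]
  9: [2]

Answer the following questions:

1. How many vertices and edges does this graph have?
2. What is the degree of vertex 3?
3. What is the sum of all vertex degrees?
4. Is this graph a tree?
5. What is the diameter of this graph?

Count: 10 vertices, 10 edges.
Vertex 3 has neighbors [0, 8], degree = 2.
Handshaking lemma: 2 * 10 = 20.
A tree on 10 vertices has 9 edges. This graph has 10 edges (1 extra). Not a tree.
Diameter (longest shortest path) = 4.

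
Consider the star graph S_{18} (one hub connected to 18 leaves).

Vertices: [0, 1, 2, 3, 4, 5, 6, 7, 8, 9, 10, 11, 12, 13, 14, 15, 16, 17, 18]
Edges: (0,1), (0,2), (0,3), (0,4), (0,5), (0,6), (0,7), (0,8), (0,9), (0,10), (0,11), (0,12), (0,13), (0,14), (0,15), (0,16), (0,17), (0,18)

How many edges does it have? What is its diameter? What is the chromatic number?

Star graph S_{18}: the hub connects to all 18 leaves.
Edges = 18.
Diameter = 2 (any leaf to hub is 1, leaf to leaf through hub is 2).
Star graphs are bipartite (hub vs leaves), so chromatic number = 2.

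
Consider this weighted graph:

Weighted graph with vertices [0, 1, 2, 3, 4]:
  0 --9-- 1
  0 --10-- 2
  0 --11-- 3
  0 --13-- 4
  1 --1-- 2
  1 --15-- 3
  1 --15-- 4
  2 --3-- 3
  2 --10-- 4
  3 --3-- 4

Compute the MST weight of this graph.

Applying Kruskal's algorithm (sort edges by weight, add if no cycle):
  Add (1,2) w=1
  Add (2,3) w=3
  Add (3,4) w=3
  Add (0,1) w=9
  Skip (0,2) w=10 (creates cycle)
  Skip (2,4) w=10 (creates cycle)
  Skip (0,3) w=11 (creates cycle)
  Skip (0,4) w=13 (creates cycle)
  Skip (1,3) w=15 (creates cycle)
  Skip (1,4) w=15 (creates cycle)
MST weight = 16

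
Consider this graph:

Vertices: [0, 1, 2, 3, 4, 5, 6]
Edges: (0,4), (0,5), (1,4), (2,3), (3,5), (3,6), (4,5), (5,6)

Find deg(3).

Vertex 3 has neighbors [2, 5, 6], so deg(3) = 3.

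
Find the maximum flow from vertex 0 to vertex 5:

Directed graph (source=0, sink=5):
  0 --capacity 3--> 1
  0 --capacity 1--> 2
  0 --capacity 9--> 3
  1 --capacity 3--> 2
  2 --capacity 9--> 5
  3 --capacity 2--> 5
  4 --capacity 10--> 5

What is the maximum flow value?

Computing max flow:
  Flow on (0->1): 3/3
  Flow on (0->2): 1/1
  Flow on (0->3): 2/9
  Flow on (1->2): 3/3
  Flow on (2->5): 4/9
  Flow on (3->5): 2/2
Maximum flow = 6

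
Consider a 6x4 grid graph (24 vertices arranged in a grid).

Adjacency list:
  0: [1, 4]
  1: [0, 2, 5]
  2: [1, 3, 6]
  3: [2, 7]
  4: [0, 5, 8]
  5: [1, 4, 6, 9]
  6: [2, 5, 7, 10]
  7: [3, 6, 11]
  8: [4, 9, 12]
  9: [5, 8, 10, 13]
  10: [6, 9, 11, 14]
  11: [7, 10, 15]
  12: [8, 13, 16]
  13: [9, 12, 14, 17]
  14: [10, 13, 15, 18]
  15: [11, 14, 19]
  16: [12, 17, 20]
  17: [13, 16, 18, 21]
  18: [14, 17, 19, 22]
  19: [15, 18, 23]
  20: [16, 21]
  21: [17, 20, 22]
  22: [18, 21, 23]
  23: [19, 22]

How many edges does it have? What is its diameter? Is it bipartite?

A 6x4 grid has 20 vertical edges and 18 horizontal edges.
Total edges = 20 + 18 = 38.
Diameter = (6-1) + (4-1) = 8 (corner to opposite corner).
Grid graphs are bipartite (checkerboard coloring).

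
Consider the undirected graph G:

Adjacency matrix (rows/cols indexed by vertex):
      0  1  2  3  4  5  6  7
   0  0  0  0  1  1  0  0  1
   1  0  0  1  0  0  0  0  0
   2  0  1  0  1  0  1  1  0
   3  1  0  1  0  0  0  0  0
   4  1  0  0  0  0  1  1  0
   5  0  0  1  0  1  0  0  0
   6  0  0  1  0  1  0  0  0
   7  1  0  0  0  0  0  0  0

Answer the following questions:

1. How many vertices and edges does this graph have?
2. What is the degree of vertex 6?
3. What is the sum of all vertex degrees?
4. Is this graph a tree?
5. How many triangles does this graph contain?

Count: 8 vertices, 9 edges.
Vertex 6 has neighbors [2, 4], degree = 2.
Handshaking lemma: 2 * 9 = 18.
A tree on 8 vertices has 7 edges. This graph has 9 edges (2 extra). Not a tree.
Number of triangles = 0.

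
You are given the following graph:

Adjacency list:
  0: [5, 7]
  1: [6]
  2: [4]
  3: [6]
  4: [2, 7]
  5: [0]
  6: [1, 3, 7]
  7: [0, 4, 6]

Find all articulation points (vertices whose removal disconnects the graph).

An articulation point is a vertex whose removal disconnects the graph.
Articulation points: [0, 4, 6, 7]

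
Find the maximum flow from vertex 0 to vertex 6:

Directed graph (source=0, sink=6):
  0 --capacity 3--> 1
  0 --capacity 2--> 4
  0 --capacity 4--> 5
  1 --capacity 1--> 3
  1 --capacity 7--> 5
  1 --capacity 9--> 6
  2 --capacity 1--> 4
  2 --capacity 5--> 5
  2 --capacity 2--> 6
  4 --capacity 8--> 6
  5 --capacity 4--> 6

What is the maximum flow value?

Computing max flow:
  Flow on (0->1): 3/3
  Flow on (0->4): 2/2
  Flow on (0->5): 4/4
  Flow on (1->6): 3/9
  Flow on (4->6): 2/8
  Flow on (5->6): 4/4
Maximum flow = 9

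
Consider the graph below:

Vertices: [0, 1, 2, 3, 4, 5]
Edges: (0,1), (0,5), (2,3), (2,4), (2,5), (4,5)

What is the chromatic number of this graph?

The graph has a maximum clique of size 3 (lower bound on chromatic number).
A valid 3-coloring: {0: 0, 1: 1, 2: 0, 3: 1, 4: 2, 5: 1}.
Chromatic number = 3.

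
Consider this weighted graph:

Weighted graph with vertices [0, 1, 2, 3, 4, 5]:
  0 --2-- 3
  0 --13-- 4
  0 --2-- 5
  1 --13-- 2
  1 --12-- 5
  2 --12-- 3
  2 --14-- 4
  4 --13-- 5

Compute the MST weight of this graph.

Applying Kruskal's algorithm (sort edges by weight, add if no cycle):
  Add (0,5) w=2
  Add (0,3) w=2
  Add (1,5) w=12
  Add (2,3) w=12
  Add (0,4) w=13
  Skip (1,2) w=13 (creates cycle)
  Skip (4,5) w=13 (creates cycle)
  Skip (2,4) w=14 (creates cycle)
MST weight = 41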